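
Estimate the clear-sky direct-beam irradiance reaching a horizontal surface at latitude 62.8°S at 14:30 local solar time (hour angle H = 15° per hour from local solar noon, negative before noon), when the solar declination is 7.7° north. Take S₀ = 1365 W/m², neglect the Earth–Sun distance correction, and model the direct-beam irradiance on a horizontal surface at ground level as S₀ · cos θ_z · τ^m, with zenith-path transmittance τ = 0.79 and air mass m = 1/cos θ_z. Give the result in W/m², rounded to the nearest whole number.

Hour angle H = 15° × (14.5 − 12) = 37.50°.
cos θ_z = sin φ sin δ + cos φ cos δ cos H = (-0.8894)(0.1340) + (0.4571)(0.9910)(0.7934) = 0.2402.
Air mass m = 1/cos θ_z = 1/0.2402 = 4.163; τ^m = 0.79^4.163 = 0.3748.
Surface direct beam = 1365 × 0.2402 × 0.3748 = 122.89 W/m².

123 W/m²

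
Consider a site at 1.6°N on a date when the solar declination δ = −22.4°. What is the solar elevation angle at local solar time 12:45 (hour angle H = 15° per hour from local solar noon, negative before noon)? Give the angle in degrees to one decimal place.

63.6°

Hour angle H = 15° × (12.75 − 12) = 11.25°.
With φ = 1.6°, δ = -22.4°, H = 11.25°: sin φ sin δ = -0.0106, cos φ cos δ cos H = 0.9064, so cos θ_z = 0.8958.
θ_z = arccos(0.8958) = 26.39°, so the elevation is 90° − 26.39° = 63.61°.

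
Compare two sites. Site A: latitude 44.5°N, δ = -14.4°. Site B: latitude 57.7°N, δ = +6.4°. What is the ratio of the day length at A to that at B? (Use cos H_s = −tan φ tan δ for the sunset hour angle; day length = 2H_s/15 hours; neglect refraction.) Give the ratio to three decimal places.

0.752

A: H_s = arccos(−tan 44.5° · tan -14.4°) = 75.39°, so 2H_s/15 = 10.0520 h.
B: H_s = arccos(−tan 57.7° · tan 6.4°) = 100.22°, so 2H_s/15 = 13.3627 h.
Ratio A/B = 10.0520 / 13.3627 = 0.7522.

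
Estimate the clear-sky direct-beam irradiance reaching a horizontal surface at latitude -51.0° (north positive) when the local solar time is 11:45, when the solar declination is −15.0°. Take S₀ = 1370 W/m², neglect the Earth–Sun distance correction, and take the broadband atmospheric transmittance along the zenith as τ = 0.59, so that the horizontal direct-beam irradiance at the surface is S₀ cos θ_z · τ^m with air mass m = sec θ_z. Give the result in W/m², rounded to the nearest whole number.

Hour angle H = 15° × (11.75 − 12) = -3.75°.
With φ = -51.0°, δ = -15.0°, H = -3.75°: sin φ sin δ = 0.2011, cos φ cos δ cos H = 0.6066, so cos θ_z = 0.8077.
Air mass m = 1/cos θ_z = 1/0.8077 = 1.238; τ^m = 0.59^1.238 = 0.5204.
Surface direct beam = 1370 × 0.8077 × 0.5204 = 575.85 W/m².

576 W/m²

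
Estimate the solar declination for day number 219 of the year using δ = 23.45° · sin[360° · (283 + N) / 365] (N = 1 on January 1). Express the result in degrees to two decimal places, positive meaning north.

360 × (283 + 219) / 365 = 495.123°; sin(495.123°) = 0.7056.
δ = 23.45 × 0.7056 = 16.546° ≈ +16.55°.

+16.55°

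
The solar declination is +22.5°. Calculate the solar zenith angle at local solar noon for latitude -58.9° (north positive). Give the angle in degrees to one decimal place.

At local solar noon the hour angle is zero, so the zenith angle is |φ − δ| = |-58.9° − (22.5°)| = 81.4°.

81.4°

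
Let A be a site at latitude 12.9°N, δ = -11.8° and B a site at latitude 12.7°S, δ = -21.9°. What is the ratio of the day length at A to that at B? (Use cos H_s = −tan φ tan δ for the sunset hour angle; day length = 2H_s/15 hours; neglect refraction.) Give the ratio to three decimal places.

A: H_s = arccos(−tan 12.9° · tan -11.8°) = 87.26°, so 2H_s/15 = 11.6347 h.
B: H_s = arccos(−tan -12.7° · tan -21.9°) = 95.20°, so 2H_s/15 = 12.6933 h.
Ratio A/B = 11.6347 / 12.6933 = 0.9166.

0.917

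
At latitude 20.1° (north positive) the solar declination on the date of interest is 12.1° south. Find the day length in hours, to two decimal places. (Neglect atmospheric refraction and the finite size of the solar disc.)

11.40 hours

cos H_s = −tan(20.1°) · tan(-12.1°) = 0.0785, so H_s = arccos(0.0785) = 85.50°.
Day length = 2 H_s / 15° h⁻¹ = 171.00° / 15 = 11.400 h.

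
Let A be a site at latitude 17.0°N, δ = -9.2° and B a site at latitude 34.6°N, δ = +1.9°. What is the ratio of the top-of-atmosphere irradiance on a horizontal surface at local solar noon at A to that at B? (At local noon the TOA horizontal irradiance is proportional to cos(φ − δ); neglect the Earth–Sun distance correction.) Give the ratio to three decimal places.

1.066

A: cos θ_z = cos(17.0° − (-9.2°)) = 0.8973.
B: cos θ_z = cos(34.6° − (1.9°)) = 0.8415.
Ratio A/B = 0.8973 / 0.8415 = 1.0663.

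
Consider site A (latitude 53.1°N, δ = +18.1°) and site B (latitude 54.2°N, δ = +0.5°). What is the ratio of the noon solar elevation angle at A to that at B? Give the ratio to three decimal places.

A: 90° − |53.1 − (18.1)| = 55.00°.
B: 90° − |54.2 − (0.5)| = 36.30°.
Ratio A/B = 55.0000 / 36.3000 = 1.5152.

1.515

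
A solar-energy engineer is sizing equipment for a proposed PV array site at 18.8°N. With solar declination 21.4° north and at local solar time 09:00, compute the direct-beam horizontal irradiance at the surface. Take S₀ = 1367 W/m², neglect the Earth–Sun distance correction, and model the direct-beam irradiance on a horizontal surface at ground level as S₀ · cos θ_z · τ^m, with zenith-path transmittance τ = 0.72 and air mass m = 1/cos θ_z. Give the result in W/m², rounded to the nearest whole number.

Hour angle H = 15° × (9 − 12) = -45.00°.
cos θ_z = sin φ sin δ + cos φ cos δ cos H = (0.3223)(0.3649) + (0.9466)(0.9311)(0.7071) = 0.7408.
Air mass m = 1/cos θ_z = 1/0.7408 = 1.350; τ^m = 0.72^1.350 = 0.6418.
Surface direct beam = 1367 × 0.7408 × 0.6418 = 649.93 W/m².

650 W/m²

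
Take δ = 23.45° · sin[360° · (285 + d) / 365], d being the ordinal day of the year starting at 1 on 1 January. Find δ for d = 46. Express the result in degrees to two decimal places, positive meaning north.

-12.95°

360 × (285 + 46) / 365 = 326.466°; sin(326.466°) = -0.5524.
δ = 23.45 × -0.5524 = -12.954° ≈ -12.95°.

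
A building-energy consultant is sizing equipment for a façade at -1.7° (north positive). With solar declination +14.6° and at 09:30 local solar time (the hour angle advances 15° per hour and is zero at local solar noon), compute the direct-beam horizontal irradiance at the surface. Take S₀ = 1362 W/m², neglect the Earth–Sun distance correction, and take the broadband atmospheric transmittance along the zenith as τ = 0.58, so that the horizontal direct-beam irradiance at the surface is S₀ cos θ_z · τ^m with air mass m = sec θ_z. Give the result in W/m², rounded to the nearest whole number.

505 W/m²

Hour angle H = 15° × (9.5 − 12) = -37.50°.
With φ = -1.7°, δ = 14.6°, H = -37.50°: sin φ sin δ = -0.0075, cos φ cos δ cos H = 0.7674, so cos θ_z = 0.7599.
Air mass m = 1/cos θ_z = 1/0.7599 = 1.316; τ^m = 0.58^1.316 = 0.4883.
Surface direct beam = 1362 × 0.7599 × 0.4883 = 505.38 W/m².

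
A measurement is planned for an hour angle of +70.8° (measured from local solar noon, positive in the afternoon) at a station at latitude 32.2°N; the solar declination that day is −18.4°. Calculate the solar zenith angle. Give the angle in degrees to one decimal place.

cos θ_z = sin(32.2°) sin(-18.4°) + cos(32.2°) cos(-18.4°) cos(70.80°) = -0.1682 + 0.2641 = 0.0959.
θ_z = arccos(0.0959) = 84.50°.

84.5°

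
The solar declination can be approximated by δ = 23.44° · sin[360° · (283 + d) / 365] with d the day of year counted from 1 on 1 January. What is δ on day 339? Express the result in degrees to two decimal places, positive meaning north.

360 × (283 + 339) / 365 = 613.479°; sin(613.479°) = -0.9587.
δ = 23.44 × -0.9587 = -22.472° ≈ -22.47°.

-22.47°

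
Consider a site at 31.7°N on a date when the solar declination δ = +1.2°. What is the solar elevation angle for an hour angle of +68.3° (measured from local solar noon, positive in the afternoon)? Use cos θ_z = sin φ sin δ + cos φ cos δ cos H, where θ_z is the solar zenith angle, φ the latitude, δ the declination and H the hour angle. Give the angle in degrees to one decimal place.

cos θ_z = sin φ sin δ + cos φ cos δ cos H = (0.5255)(0.0209) + (0.8508)(0.9998)(0.3697) = 0.3255.
θ_z = arccos(0.3255) = 71.00°, so the elevation is 90° − 71.00° = 19.00°.

19.0°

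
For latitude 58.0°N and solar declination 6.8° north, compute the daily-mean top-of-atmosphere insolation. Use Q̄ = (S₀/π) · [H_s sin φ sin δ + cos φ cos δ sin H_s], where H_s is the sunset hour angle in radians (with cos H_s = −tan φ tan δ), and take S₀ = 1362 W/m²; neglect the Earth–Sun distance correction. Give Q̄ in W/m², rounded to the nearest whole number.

cos H_s = −tan(58.0°) · tan(6.8°) = -0.1908, so H_s = arccos(-0.1908) = 101.00°. In radians, H_s = 1.7628.
H_s sin φ sin δ = 1.7628 × 0.8480 × 0.1184 = 0.1770.
cos φ cos δ sin H_s = 0.5299 × 0.9930 × 0.9816 = 0.5165.
Q̄ = (1362/π) × (0.1770 + 0.5165) = 433.54 × 0.6935 = 300.66 W/m².

301 W/m²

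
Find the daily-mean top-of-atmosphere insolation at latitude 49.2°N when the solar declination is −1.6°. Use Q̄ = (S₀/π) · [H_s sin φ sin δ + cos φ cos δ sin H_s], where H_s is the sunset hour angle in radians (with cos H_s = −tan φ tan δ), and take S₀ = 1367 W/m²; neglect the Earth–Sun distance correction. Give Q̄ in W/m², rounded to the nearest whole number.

−tan φ tan δ = −(1.1585)(-0.0279) = 0.0323; H_s = arccos(0.0323) = 88.15°. In radians, H_s = 1.5385.
H_s sin φ sin δ = 1.5385 × 0.7570 × -0.0279 = -0.0325.
cos φ cos δ sin H_s = 0.6534 × 0.9996 × 0.9995 = 0.6528.
Q̄ = (1367/π) × (-0.0325 + 0.6528) = 435.13 × 0.6203 = 269.91 W/m².

270 W/m²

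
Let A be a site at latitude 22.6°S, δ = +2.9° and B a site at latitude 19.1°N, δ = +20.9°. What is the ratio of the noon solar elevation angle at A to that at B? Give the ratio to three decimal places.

0.731

A: 90° − |-22.6 − (2.9)| = 64.50°.
B: 90° − |19.1 − (20.9)| = 88.20°.
Ratio A/B = 64.5000 / 88.2000 = 0.7313.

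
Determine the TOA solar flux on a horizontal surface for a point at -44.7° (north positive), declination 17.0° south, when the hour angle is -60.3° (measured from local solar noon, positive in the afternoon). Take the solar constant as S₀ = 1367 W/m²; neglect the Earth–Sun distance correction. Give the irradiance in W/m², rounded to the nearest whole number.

742 W/m²

With φ = -44.7°, δ = -17.0°, H = -60.30°: sin φ sin δ = 0.2057, cos φ cos δ cos H = 0.3368, so cos θ_z = 0.5425.
Top-of-atmosphere irradiance = S₀ cos θ_z = 1367 × 0.5425 = 741.60 W/m².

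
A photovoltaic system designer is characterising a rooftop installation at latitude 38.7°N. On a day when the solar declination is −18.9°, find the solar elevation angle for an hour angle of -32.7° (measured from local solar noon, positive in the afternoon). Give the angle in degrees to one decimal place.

With φ = 38.7°, δ = -18.9°, H = -32.70°: sin φ sin δ = -0.2025, cos φ cos δ cos H = 0.6213, so cos θ_z = 0.4188.
θ_z = arccos(0.4188) = 65.24°, so the elevation is 90° − 65.24° = 24.76°.

24.8°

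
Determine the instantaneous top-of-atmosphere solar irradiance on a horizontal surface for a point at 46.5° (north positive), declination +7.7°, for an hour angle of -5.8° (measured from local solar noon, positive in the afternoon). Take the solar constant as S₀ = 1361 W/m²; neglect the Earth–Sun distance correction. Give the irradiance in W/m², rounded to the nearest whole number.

1056 W/m²

With φ = 46.5°, δ = 7.7°, H = -5.80°: sin φ sin δ = 0.0972, cos φ cos δ cos H = 0.6787, so cos θ_z = 0.7759.
Top-of-atmosphere irradiance = S₀ cos θ_z = 1361 × 0.7759 = 1056.00 W/m².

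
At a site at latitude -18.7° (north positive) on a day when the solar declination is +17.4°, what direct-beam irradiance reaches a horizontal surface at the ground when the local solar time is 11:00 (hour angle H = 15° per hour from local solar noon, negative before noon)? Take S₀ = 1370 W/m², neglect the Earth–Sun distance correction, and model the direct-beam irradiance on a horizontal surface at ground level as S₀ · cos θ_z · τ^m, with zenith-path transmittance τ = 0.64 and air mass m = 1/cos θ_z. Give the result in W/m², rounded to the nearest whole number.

600 W/m²

Hour angle H = 15° × (11 − 12) = -15.00°.
With φ = -18.7°, δ = 17.4°, H = -15.00°: sin φ sin δ = -0.0959, cos φ cos δ cos H = 0.8731, so cos θ_z = 0.7772.
Air mass m = 1/cos θ_z = 1/0.7772 = 1.287; τ^m = 0.64^1.287 = 0.5631.
Surface direct beam = 1370 × 0.7772 × 0.5631 = 599.57 W/m².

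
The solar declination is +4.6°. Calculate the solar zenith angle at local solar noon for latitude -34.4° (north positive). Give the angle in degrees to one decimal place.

39.0°

At local solar noon the hour angle is zero, so the zenith angle is |φ − δ| = |-34.4° − (4.6°)| = 39.0°.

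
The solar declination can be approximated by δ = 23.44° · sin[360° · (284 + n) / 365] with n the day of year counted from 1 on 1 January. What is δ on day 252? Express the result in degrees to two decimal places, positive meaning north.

360 × (284 + 252) / 365 = 528.658°; sin(528.658°) = 0.1967.
δ = 23.44 × 0.1967 = 4.611° ≈ +4.61°.

+4.61°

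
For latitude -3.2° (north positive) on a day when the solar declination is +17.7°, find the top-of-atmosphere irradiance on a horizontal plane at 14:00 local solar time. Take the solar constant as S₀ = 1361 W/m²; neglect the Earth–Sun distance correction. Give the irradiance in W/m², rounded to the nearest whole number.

Hour angle H = 15° × (14 − 12) = 30.00°.
cos θ_z = sin φ sin δ + cos φ cos δ cos H = (-0.0558)(0.3040) + (0.9984)(0.9527)(0.8660) = 0.8068.
Top-of-atmosphere irradiance = S₀ cos θ_z = 1361 × 0.8068 = 1098.05 W/m².

1098 W/m²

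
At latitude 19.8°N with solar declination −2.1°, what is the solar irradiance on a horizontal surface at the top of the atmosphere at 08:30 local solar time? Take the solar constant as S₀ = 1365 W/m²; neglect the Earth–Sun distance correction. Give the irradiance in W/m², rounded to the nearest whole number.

Hour angle H = 15° × (8.5 − 12) = -52.50°.
cos θ_z = sin φ sin δ + cos φ cos δ cos H = (0.3387)(-0.0366) + (0.9409)(0.9993)(0.6088) = 0.5600.
Top-of-atmosphere irradiance = S₀ cos θ_z = 1365 × 0.5600 = 764.40 W/m².

764 W/m²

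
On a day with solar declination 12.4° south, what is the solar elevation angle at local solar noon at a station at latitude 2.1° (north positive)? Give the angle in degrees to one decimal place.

At local solar noon the hour angle is zero, so the elevation is 90° − |φ − δ| = 90° − |2.1° − (-12.4°)| = 90° − 14.5° = 75.5°.

75.5°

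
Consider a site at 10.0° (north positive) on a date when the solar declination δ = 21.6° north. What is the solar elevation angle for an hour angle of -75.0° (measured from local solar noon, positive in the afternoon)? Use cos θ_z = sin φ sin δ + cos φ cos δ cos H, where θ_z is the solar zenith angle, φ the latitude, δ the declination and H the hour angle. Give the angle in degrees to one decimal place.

17.5°

With φ = 10.0°, δ = 21.6°, H = -75.00°: sin φ sin δ = 0.0639, cos φ cos δ cos H = 0.2370, so cos θ_z = 0.3009.
θ_z = arccos(0.3009) = 72.49°, so the elevation is 90° − 72.49° = 17.51°.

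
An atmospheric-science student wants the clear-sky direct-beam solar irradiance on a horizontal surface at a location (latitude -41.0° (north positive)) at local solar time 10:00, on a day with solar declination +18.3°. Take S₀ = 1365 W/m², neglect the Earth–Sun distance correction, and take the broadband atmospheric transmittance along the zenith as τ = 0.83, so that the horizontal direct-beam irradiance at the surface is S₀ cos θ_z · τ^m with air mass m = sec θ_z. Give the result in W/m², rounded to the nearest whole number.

Hour angle H = 15° × (10 − 12) = -30.00°.
cos θ_z = sin φ sin δ + cos φ cos δ cos H = (-0.6561)(0.3140) + (0.7547)(0.9494)(0.8660) = 0.4145.
Air mass m = 1/cos θ_z = 1/0.4145 = 2.413; τ^m = 0.83^2.413 = 0.6379.
Surface direct beam = 1365 × 0.4145 × 0.6379 = 360.92 W/m².

361 W/m²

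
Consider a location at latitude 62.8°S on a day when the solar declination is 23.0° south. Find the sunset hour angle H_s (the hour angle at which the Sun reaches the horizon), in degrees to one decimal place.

cos H_s = −tan(-62.8°) · tan(-23.0°) = -0.8259, so H_s = arccos(-0.8259) = 145.68°.

145.7°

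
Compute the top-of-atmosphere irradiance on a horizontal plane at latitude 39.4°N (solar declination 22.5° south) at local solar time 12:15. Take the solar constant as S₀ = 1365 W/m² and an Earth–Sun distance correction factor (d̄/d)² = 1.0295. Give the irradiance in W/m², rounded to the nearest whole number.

660 W/m²

Hour angle H = 15° × (12.25 − 12) = 3.75°.
cos θ_z = sin φ sin δ + cos φ cos δ cos H = (0.6347)(-0.3827) + (0.7727)(0.9239)(0.9979) = 0.4695.
Top-of-atmosphere irradiance = S₀ (d̄/d)² cos θ_z = 1365 × 1.0295 × 0.4695 = 659.77 W/m².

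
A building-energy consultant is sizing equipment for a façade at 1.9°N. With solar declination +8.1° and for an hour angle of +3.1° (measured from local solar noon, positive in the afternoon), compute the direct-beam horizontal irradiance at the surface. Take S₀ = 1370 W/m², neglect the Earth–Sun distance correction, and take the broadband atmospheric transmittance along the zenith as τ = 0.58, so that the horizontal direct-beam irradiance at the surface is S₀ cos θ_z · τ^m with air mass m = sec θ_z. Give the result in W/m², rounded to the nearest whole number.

786 W/m²

cos θ_z = sin φ sin δ + cos φ cos δ cos H = (0.0332)(0.1409) + (0.9995)(0.9900)(0.9985) = 0.9927.
Air mass m = 1/cos θ_z = 1/0.9927 = 1.007; τ^m = 0.58^1.007 = 0.5778.
Surface direct beam = 1370 × 0.9927 × 0.5778 = 785.81 W/m².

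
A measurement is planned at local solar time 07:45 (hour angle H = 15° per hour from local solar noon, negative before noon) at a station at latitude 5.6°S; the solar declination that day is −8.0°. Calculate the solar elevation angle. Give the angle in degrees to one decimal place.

26.7°

Hour angle H = 15° × (7.75 − 12) = -63.75°.
cos θ_z = sin φ sin δ + cos φ cos δ cos H = (-0.0976)(-0.1392) + (0.9952)(0.9903)(0.4423) = 0.4495.
θ_z = arccos(0.4495) = 63.29°, so the elevation is 90° − 63.29° = 26.71°.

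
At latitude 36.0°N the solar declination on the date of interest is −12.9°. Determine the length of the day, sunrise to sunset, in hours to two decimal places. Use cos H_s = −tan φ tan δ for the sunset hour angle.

The sunset hour angle satisfies cos H_s = −tan φ tan δ = 0.1664, giving H_s = 80.42°.
Day length = 2 H_s / 15° h⁻¹ = 160.84° / 15 = 10.723 h.

10.72 hours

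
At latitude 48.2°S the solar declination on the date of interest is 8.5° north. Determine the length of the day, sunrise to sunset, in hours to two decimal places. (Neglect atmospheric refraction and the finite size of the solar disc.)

cos H_s = −tan(-48.2°) · tan(8.5°) = 0.1672, so H_s = arccos(0.1672) = 80.37°.
Day length = 2 H_s / 15° h⁻¹ = 160.74° / 15 = 10.716 h.

10.72 hours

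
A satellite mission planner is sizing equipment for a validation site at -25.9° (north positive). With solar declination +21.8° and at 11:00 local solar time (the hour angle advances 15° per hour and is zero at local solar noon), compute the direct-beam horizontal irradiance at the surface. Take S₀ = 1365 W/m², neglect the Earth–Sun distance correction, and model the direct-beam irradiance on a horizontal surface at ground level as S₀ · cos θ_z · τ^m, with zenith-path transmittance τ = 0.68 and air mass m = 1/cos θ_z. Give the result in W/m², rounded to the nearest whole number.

484 W/m²

Hour angle H = 15° × (11 − 12) = -15.00°.
With φ = -25.9°, δ = 21.8°, H = -15.00°: sin φ sin δ = -0.1622, cos φ cos δ cos H = 0.8068, so cos θ_z = 0.6446.
Air mass m = 1/cos θ_z = 1/0.6446 = 1.551; τ^m = 0.68^1.551 = 0.5498.
Surface direct beam = 1365 × 0.6446 × 0.5498 = 483.76 W/m².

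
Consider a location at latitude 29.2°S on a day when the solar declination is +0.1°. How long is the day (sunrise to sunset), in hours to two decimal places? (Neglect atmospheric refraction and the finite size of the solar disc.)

The sunset hour angle satisfies cos H_s = −tan φ tan δ = 0.0010, giving H_s = 89.94°.
Day length = 2 H_s / 15° h⁻¹ = 179.88° / 15 = 11.992 h.

11.99 hours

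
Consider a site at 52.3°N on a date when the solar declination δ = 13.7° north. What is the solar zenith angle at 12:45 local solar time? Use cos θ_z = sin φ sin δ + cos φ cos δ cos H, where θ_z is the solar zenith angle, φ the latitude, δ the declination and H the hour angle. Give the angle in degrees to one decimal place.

39.6°

Hour angle H = 15° × (12.75 − 12) = 11.25°.
cos θ_z = sin(52.3°) sin(13.7°) + cos(52.3°) cos(13.7°) cos(11.25°) = 0.1874 + 0.5827 = 0.7701.
θ_z = arccos(0.7701) = 39.64°.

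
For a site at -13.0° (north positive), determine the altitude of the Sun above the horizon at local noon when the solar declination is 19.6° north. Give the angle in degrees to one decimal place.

At local solar noon the hour angle is zero, so the elevation is 90° − |φ − δ| = 90° − |-13.0° − (19.6°)| = 90° − 32.6° = 57.4°.

57.4°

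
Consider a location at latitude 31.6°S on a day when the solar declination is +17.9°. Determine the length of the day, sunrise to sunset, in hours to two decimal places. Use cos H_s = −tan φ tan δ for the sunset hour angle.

The sunset hour angle satisfies cos H_s = −tan φ tan δ = 0.1987, giving H_s = 78.54°.
Day length = 2 H_s / 15° h⁻¹ = 157.08° / 15 = 10.472 h.

10.47 hours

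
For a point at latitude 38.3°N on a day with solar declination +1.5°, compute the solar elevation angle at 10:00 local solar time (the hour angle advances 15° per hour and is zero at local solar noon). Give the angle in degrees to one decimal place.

Hour angle H = 15° × (10 − 12) = -30.00°.
cos θ_z = sin φ sin δ + cos φ cos δ cos H = (0.6198)(0.0262) + (0.7848)(0.9997)(0.8660) = 0.6957.
θ_z = arccos(0.6957) = 45.92°, so the elevation is 90° − 45.92° = 44.08°.

44.1°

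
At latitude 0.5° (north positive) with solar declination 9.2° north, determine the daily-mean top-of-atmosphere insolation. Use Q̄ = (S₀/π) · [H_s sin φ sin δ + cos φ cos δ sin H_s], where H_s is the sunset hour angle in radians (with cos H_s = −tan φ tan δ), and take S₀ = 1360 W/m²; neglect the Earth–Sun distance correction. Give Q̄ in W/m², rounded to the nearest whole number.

428 W/m²

cos H_s = −tan(0.5°) · tan(9.2°) = -0.0014, so H_s = arccos(-0.0014) = 90.08°. In radians, H_s = 1.5722.
H_s sin φ sin δ = 1.5722 × 0.0087 × 0.1599 = 0.0022.
cos φ cos δ sin H_s = 1.0000 × 0.9871 × 1.0000 = 0.9871.
Q̄ = (1360/π) × (0.0022 + 0.9871) = 432.90 × 0.9893 = 428.27 W/m².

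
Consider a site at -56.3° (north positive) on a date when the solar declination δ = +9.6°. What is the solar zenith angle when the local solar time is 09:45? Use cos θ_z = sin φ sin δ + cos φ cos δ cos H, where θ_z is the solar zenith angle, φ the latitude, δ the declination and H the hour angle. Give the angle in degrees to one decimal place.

71.6°

Hour angle H = 15° × (9.75 − 12) = -33.75°.
cos θ_z = sin(-56.3°) sin(9.6°) + cos(-56.3°) cos(9.6°) cos(-33.75°) = -0.1387 + 0.4549 = 0.3162.
θ_z = arccos(0.3162) = 71.57°.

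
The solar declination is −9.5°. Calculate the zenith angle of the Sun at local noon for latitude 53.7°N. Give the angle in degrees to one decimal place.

63.2°

At local solar noon the hour angle is zero, so the zenith angle is |φ − δ| = |53.7° − (-9.5°)| = 63.2°.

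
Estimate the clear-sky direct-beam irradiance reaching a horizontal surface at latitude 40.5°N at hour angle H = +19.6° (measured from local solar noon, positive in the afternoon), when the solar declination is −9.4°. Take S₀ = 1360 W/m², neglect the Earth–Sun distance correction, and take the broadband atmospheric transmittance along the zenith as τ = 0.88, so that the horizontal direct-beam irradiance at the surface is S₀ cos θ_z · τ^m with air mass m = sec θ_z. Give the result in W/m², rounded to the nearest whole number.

cos θ_z = sin φ sin δ + cos φ cos δ cos H = (0.6494)(-0.1633) + (0.7604)(0.9866)(0.9421) = 0.6007.
Air mass m = 1/cos θ_z = 1/0.6007 = 1.665; τ^m = 0.88^1.665 = 0.8083.
Surface direct beam = 1360 × 0.6007 × 0.8083 = 660.34 W/m².

660 W/m²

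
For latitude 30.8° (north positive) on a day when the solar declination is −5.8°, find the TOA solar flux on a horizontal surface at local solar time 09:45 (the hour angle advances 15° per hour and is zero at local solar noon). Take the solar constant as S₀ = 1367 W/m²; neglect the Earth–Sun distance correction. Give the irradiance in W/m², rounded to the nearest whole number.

901 W/m²

Hour angle H = 15° × (9.75 − 12) = -33.75°.
With φ = 30.8°, δ = -5.8°, H = -33.75°: sin φ sin δ = -0.0517, cos φ cos δ cos H = 0.7105, so cos θ_z = 0.6588.
Top-of-atmosphere irradiance = S₀ cos θ_z = 1367 × 0.6588 = 900.58 W/m².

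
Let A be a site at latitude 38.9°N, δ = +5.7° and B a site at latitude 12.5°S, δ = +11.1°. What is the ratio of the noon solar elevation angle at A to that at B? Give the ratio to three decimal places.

A: 90° − |38.9 − (5.7)| = 56.80°.
B: 90° − |-12.5 − (11.1)| = 66.40°.
Ratio A/B = 56.8000 / 66.4000 = 0.8554.

0.855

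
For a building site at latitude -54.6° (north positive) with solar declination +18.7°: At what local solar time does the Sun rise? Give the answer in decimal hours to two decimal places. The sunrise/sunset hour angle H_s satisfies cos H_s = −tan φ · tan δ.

The sunset hour angle satisfies cos H_s = −tan φ tan δ = 0.4763, giving H_s = 61.56°.
Sunrise is at 12 − H_s/15 = 12 − 4.104 = 7.896 h local solar time.

7.90 h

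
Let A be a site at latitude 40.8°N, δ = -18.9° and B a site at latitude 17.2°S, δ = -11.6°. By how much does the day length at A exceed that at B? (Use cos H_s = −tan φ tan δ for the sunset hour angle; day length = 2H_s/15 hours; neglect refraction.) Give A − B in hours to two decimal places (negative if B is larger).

A: H_s = arccos(−tan 40.8° · tan -18.9°) = 72.81°, so 2H_s/15 = 9.7080 h.
B: H_s = arccos(−tan -17.2° · tan -11.6°) = 93.64°, so 2H_s/15 = 12.4853 h.
A − B = 9.7080 − 12.4853 = -2.7773 h.

-2.78 h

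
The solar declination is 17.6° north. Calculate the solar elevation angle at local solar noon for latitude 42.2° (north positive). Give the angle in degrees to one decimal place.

At local solar noon the hour angle is zero, so the elevation is 90° − |φ − δ| = 90° − |42.2° − (17.6°)| = 90° − 24.6° = 65.4°.

65.4°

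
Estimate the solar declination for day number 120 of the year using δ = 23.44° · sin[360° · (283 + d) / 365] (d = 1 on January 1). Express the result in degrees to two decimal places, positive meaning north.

+14.26°

360 × (283 + 120) / 365 = 397.479°; sin(397.479°) = 0.6085.
δ = 23.44 × 0.6085 = 14.263° ≈ +14.26°.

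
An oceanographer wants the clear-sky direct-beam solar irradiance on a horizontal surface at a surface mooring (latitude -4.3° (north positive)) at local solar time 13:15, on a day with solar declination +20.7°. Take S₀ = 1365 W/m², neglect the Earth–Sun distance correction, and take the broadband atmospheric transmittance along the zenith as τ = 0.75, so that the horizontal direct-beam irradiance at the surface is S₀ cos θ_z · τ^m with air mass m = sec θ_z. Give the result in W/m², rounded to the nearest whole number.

836 W/m²

Hour angle H = 15° × (13.25 − 12) = 18.75°.
With φ = -4.3°, δ = 20.7°, H = 18.75°: sin φ sin δ = -0.0265, cos φ cos δ cos H = 0.8833, so cos θ_z = 0.8568.
Air mass m = 1/cos θ_z = 1/0.8568 = 1.167; τ^m = 0.75^1.167 = 0.7148.
Surface direct beam = 1365 × 0.8568 × 0.7148 = 835.98 W/m².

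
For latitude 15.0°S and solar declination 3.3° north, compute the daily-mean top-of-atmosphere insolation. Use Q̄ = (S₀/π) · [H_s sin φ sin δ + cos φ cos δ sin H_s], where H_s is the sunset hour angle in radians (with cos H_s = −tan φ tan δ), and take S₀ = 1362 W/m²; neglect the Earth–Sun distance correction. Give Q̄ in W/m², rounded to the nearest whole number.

408 W/m²

−tan φ tan δ = −(-0.2679)(0.0577) = 0.0155; H_s = arccos(0.0155) = 89.11°. In radians, H_s = 1.5553.
H_s sin φ sin δ = 1.5553 × -0.2588 × 0.0576 = -0.0232.
cos φ cos δ sin H_s = 0.9659 × 0.9983 × 0.9999 = 0.9642.
Q̄ = (1362/π) × (-0.0232 + 0.9642) = 433.54 × 0.9410 = 407.96 W/m².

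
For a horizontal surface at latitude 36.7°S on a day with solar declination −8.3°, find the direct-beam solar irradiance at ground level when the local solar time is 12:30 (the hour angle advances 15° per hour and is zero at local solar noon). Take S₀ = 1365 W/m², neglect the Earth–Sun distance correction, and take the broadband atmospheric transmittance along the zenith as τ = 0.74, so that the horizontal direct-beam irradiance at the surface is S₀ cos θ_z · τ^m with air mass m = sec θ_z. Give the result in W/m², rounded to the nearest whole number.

844 W/m²

Hour angle H = 15° × (12.5 − 12) = 7.50°.
cos θ_z = sin(-36.7°) sin(-8.3°) + cos(-36.7°) cos(-8.3°) cos(7.50°) = 0.0863 + 0.7866 = 0.8729.
Air mass m = 1/cos θ_z = 1/0.8729 = 1.146; τ^m = 0.74^1.146 = 0.7082.
Surface direct beam = 1365 × 0.8729 × 0.7082 = 843.83 W/m².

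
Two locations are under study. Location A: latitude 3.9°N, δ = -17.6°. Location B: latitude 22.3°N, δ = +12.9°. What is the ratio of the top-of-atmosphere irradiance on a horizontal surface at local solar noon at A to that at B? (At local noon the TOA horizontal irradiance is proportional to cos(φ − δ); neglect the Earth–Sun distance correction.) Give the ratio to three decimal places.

0.943

A: cos θ_z = cos(3.9° − (-17.6°)) = 0.9304.
B: cos θ_z = cos(22.3° − (12.9°)) = 0.9866.
Ratio A/B = 0.9304 / 0.9866 = 0.9430.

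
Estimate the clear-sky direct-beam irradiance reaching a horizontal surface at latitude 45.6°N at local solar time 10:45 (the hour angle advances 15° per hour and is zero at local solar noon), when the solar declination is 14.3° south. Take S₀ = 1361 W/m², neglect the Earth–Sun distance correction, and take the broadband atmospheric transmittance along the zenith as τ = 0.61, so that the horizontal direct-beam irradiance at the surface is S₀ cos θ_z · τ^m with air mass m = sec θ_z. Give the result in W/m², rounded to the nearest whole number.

219 W/m²

Hour angle H = 15° × (10.75 − 12) = -18.75°.
With φ = 45.6°, δ = -14.3°, H = -18.75°: sin φ sin δ = -0.1765, cos φ cos δ cos H = 0.6420, so cos θ_z = 0.4655.
Air mass m = 1/cos θ_z = 1/0.4655 = 2.148; τ^m = 0.61^2.148 = 0.3459.
Surface direct beam = 1361 × 0.4655 × 0.3459 = 219.14 W/m².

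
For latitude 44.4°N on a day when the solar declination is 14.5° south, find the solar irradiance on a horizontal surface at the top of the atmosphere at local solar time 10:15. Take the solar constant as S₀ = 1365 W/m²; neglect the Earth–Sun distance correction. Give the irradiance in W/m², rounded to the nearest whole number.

608 W/m²

Hour angle H = 15° × (10.25 − 12) = -26.25°.
With φ = 44.4°, δ = -14.5°, H = -26.25°: sin φ sin δ = -0.1752, cos φ cos δ cos H = 0.6204, so cos θ_z = 0.4452.
Top-of-atmosphere irradiance = S₀ cos θ_z = 1365 × 0.4452 = 607.70 W/m².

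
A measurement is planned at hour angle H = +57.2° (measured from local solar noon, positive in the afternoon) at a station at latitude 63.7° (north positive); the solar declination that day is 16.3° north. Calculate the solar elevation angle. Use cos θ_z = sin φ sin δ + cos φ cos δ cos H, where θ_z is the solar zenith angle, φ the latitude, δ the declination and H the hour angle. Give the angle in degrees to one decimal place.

28.8°

cos θ_z = sin φ sin δ + cos φ cos δ cos H = (0.8965)(0.2807) + (0.4431)(0.9598)(0.5417) = 0.4820.
θ_z = arccos(0.4820) = 61.18°, so the elevation is 90° − 61.18° = 28.82°.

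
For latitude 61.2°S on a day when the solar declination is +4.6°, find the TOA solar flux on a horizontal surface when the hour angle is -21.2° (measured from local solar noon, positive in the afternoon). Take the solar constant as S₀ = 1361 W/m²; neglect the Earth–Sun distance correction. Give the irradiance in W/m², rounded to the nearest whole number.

cos θ_z = sin φ sin δ + cos φ cos δ cos H = (-0.8763)(0.0802) + (0.4818)(0.9968)(0.9323) = 0.3775.
Top-of-atmosphere irradiance = S₀ cos θ_z = 1361 × 0.3775 = 513.78 W/m².

514 W/m²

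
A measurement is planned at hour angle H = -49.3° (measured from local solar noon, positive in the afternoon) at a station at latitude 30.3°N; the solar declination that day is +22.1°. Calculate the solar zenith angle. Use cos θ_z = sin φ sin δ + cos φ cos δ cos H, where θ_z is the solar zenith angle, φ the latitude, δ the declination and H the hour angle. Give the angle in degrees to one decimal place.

With φ = 30.3°, δ = 22.1°, H = -49.30°: sin φ sin δ = 0.1898, cos φ cos δ cos H = 0.5217, so cos θ_z = 0.7115.
θ_z = arccos(0.7115) = 44.64°.

44.6°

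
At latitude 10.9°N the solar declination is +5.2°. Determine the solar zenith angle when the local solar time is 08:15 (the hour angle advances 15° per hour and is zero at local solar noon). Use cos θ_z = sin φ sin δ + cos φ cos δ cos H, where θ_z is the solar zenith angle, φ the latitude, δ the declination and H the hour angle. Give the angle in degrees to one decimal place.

Hour angle H = 15° × (8.25 − 12) = -56.25°.
cos θ_z = sin φ sin δ + cos φ cos δ cos H = (0.1891)(0.0906) + (0.9820)(0.9959)(0.5556) = 0.5605.
θ_z = arccos(0.5605) = 55.91°.

55.9°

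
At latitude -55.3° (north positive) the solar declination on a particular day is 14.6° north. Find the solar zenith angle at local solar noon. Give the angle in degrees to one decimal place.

69.9°

At local solar noon the hour angle is zero, so the zenith angle is |φ − δ| = |-55.3° − (14.6°)| = 69.9°.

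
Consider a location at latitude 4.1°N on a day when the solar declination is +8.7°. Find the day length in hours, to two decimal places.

−tan φ tan δ = −(0.0717)(0.1530) = -0.0110; H_s = arccos(-0.0110) = 90.63°.
Day length = 2 H_s / 15° h⁻¹ = 181.26° / 15 = 12.084 h.

12.08 hours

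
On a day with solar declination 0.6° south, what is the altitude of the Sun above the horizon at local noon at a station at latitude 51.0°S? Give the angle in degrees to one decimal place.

At local solar noon the hour angle is zero, so the elevation is 90° − |φ − δ| = 90° − |-51.0° − (-0.6°)| = 90° − 50.4° = 39.6°.

39.6°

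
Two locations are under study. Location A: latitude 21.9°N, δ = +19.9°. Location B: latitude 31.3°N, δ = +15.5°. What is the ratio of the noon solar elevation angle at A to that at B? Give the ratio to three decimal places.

1.186

A: 90° − |21.9 − (19.9)| = 88.00°.
B: 90° − |31.3 − (15.5)| = 74.20°.
Ratio A/B = 88.0000 / 74.2000 = 1.1860.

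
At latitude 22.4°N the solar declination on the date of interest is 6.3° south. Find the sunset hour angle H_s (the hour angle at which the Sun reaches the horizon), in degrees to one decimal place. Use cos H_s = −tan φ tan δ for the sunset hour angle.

The sunset hour angle satisfies cos H_s = −tan φ tan δ = 0.0455, giving H_s = 87.39°.

87.4°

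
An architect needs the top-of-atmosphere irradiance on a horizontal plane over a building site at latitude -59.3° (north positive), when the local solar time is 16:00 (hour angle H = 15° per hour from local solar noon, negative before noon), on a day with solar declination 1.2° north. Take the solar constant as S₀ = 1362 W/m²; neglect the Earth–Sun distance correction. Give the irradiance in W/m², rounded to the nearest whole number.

Hour angle H = 15° × (16 − 12) = 60.00°.
cos θ_z = sin(-59.3°) sin(1.2°) + cos(-59.3°) cos(1.2°) cos(60.00°) = -0.0180 + 0.2552 = 0.2372.
Top-of-atmosphere irradiance = S₀ cos θ_z = 1362 × 0.2372 = 323.07 W/m².

323 W/m²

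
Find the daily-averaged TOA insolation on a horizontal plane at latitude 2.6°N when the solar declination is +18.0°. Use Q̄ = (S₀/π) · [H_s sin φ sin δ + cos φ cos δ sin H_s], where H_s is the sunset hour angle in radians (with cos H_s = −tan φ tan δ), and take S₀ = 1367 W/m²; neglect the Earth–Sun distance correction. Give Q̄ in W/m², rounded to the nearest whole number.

−tan φ tan δ = −(0.0454)(0.3249) = -0.0148; H_s = arccos(-0.0148) = 90.85°. In radians, H_s = 1.5856.
H_s sin φ sin δ = 1.5856 × 0.0454 × 0.3090 = 0.0222.
cos φ cos δ sin H_s = 0.9990 × 0.9511 × 0.9999 = 0.9501.
Q̄ = (1367/π) × (0.0222 + 0.9501) = 435.13 × 0.9723 = 423.08 W/m².

423 W/m²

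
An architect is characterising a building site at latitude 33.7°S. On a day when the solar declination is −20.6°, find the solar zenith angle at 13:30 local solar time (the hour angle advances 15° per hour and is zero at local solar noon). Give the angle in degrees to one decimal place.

23.8°

Hour angle H = 15° × (13.5 − 12) = 22.50°.
With φ = -33.7°, δ = -20.6°, H = 22.50°: sin φ sin δ = 0.1952, cos φ cos δ cos H = 0.7195, so cos θ_z = 0.9147.
θ_z = arccos(0.9147) = 23.84°.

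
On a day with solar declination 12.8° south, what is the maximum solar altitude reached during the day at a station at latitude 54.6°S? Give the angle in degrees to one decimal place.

At local solar noon the hour angle is zero, so the elevation is 90° − |φ − δ| = 90° − |-54.6° − (-12.8°)| = 90° − 41.8° = 48.2°.

48.2°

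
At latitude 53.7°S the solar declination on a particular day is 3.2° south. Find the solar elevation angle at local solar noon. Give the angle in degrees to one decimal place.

At local solar noon the hour angle is zero, so the elevation is 90° − |φ − δ| = 90° − |-53.7° − (-3.2°)| = 90° − 50.5° = 39.5°.

39.5°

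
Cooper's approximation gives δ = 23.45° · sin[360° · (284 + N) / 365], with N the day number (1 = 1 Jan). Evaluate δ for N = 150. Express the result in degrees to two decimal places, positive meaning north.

360 × (284 + 150) / 365 = 428.055°; sin(428.055°) = 0.9275.
δ = 23.45 × 0.9275 = 21.750° ≈ +21.75°.

+21.75°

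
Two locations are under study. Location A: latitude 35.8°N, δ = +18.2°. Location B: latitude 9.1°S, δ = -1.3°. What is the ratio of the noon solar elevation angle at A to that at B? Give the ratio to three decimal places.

A: 90° − |35.8 − (18.2)| = 72.40°.
B: 90° − |-9.1 − (-1.3)| = 82.20°.
Ratio A/B = 72.4000 / 82.2000 = 0.8808.

0.881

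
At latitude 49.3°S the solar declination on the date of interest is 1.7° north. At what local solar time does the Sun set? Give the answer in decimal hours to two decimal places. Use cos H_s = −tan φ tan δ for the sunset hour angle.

17.87 h

The sunset hour angle satisfies cos H_s = −tan φ tan δ = 0.0345, giving H_s = 88.02°.
Sunset is at 12 + H_s/15 = 12 + 5.868 = 17.868 h local solar time.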